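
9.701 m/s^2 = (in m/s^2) 9.701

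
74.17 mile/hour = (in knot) 64.45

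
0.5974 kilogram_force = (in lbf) 1.317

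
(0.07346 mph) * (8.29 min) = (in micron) 1.633e+07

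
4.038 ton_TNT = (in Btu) 1.601e+07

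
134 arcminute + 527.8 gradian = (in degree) 477.3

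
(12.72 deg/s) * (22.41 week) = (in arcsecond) 6.206e+11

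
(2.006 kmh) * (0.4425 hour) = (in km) 0.8877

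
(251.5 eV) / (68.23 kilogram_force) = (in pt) 1.707e-16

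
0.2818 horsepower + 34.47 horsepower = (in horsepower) 34.75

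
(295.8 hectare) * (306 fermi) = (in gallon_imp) 0.0001991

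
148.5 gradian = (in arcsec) 4.811e+05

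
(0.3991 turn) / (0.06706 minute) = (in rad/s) 0.6232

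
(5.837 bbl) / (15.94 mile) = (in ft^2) 0.0003894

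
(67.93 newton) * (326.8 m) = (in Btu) 21.04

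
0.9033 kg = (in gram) 903.3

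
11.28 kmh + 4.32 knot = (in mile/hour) 11.98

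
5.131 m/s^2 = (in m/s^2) 5.131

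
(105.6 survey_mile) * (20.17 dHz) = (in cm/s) 3.428e+07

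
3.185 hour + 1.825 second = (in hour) 3.186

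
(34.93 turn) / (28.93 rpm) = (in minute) 1.207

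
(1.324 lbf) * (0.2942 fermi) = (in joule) 1.733e-15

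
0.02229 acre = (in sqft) 971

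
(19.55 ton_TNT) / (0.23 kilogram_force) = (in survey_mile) 2.253e+07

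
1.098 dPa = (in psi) 1.593e-05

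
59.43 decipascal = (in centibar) 0.005943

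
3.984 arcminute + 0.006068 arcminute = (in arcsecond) 239.4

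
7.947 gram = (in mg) 7947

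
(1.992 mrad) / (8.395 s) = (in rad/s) 0.0002373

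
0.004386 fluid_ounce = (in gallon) 3.427e-05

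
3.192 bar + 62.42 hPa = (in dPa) 3.254e+06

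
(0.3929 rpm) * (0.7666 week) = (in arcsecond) 3.935e+09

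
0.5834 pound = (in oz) 9.334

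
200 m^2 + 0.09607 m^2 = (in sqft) 2154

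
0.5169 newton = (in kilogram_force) 0.05271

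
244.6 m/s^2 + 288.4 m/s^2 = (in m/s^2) 533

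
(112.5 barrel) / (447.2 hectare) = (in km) 4e-09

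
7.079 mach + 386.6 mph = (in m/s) 2583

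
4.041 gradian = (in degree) 3.637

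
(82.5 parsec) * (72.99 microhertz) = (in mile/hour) 4.156e+14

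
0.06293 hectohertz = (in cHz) 629.3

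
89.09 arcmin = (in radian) 0.02592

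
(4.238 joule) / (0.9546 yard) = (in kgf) 0.4951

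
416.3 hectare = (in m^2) 4.163e+06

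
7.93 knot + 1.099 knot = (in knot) 9.029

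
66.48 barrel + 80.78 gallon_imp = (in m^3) 10.94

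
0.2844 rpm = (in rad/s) 0.02978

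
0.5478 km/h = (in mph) 0.3404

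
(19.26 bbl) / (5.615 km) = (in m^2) 0.0005453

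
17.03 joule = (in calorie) 4.07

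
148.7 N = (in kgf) 15.16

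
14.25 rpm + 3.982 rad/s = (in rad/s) 5.474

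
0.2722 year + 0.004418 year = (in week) 14.42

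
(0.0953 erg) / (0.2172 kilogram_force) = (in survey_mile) 2.78e-12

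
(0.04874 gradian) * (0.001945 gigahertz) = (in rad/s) 1489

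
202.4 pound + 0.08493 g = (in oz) 3238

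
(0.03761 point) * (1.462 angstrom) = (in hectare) 1.94e-19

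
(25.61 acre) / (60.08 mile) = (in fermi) 1.072e+15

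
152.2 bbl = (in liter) 2.42e+04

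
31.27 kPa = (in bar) 0.3127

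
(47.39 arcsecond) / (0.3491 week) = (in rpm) 1.039e-08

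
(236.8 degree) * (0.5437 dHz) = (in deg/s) 12.87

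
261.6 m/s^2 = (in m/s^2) 261.6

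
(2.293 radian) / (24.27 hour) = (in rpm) 0.0002506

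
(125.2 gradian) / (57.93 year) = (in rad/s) 1.077e-09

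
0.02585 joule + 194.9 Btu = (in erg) 2.056e+12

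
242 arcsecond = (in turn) 0.0001867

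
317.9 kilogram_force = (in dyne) 3.118e+08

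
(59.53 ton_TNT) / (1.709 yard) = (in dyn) 1.594e+16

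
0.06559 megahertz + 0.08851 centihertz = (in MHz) 0.06559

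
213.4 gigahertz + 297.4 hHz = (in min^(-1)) 1.28e+13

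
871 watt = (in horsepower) 1.168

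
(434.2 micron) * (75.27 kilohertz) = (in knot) 63.53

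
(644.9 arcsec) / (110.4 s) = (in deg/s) 0.001623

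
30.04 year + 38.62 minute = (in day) 1.096e+04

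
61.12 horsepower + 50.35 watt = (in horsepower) 61.19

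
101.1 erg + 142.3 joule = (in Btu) 0.1349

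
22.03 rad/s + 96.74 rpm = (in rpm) 307.1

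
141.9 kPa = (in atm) 1.4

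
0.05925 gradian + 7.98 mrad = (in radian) 0.008911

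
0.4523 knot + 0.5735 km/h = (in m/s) 0.392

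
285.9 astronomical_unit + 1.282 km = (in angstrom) 4.277e+23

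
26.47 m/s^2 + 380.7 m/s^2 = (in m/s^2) 407.2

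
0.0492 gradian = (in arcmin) 2.657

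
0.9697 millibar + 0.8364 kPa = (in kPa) 0.9334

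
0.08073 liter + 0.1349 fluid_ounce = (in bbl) 0.0005329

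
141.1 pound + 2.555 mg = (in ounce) 2258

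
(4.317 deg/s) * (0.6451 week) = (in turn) 4679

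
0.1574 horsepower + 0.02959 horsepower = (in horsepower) 0.187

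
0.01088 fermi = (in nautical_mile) 5.875e-21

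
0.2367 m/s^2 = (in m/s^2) 0.2367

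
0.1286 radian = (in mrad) 128.6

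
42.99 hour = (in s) 1.548e+05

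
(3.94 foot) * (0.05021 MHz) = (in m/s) 6.03e+04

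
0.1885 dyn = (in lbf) 4.238e-07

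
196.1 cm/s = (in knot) 3.812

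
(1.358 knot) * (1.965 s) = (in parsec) 4.449e-17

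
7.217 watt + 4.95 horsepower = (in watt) 3698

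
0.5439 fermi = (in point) 1.542e-12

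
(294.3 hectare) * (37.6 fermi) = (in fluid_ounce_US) 0.003742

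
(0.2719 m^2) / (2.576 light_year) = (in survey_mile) 6.932e-21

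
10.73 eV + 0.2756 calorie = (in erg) 1.153e+07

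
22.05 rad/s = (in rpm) 210.6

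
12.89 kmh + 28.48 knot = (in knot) 35.44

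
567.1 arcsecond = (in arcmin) 9.452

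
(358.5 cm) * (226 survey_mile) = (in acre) 322.2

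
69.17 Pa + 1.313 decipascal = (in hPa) 0.693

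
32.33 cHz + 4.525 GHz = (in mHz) 4.525e+12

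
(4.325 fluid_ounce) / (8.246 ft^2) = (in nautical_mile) 9.015e-08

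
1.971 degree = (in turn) 0.005475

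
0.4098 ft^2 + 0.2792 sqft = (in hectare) 6.401e-06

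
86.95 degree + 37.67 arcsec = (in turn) 0.2416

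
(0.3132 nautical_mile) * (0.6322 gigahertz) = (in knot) 7.128e+11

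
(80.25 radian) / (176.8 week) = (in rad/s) 7.505e-07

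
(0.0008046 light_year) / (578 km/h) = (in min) 7.902e+08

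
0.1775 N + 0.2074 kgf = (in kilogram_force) 0.2255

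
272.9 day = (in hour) 6550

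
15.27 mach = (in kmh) 1.872e+04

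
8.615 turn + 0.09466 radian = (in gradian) 3452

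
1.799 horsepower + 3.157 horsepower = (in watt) 3696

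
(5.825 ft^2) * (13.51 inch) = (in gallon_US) 49.06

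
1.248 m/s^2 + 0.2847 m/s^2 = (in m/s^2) 1.533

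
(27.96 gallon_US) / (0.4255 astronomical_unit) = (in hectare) 1.663e-16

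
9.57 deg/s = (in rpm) 1.595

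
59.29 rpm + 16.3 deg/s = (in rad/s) 6.493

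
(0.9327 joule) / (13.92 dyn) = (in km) 6.7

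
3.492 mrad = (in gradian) 0.2223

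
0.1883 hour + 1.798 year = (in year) 1.798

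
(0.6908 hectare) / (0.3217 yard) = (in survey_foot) 7.705e+04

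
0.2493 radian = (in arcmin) 857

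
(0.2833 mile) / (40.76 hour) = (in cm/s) 0.3107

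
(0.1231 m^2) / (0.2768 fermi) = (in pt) 1.261e+18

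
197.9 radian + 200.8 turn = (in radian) 1460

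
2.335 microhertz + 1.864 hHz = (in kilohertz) 0.1864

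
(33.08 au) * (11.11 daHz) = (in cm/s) 5.498e+16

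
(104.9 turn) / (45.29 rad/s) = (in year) 4.615e-07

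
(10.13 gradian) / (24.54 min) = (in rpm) 0.001032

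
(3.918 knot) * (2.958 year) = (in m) 1.88e+08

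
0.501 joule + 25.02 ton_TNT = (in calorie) 2.502e+10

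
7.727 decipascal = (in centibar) 0.0007727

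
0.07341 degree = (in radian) 0.001281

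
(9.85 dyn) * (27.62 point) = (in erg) 9.598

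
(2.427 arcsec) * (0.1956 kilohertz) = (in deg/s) 0.1319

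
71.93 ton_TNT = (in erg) 3.01e+18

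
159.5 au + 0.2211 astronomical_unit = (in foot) 7.839e+13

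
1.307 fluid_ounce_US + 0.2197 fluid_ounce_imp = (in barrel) 0.0002824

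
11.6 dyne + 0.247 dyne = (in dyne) 11.85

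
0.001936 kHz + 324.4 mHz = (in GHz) 2.26e-09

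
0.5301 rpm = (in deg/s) 3.181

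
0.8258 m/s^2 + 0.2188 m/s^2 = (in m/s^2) 1.045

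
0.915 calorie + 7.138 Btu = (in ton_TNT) 1.801e-06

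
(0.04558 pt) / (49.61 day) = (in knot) 7.292e-12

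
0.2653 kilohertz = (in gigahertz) 2.653e-07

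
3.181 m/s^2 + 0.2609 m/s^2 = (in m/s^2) 3.442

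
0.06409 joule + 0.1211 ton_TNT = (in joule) 5.067e+08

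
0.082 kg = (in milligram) 8.2e+04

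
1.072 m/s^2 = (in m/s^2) 1.072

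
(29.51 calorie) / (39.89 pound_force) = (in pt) 1972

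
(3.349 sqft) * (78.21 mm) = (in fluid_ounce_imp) 856.4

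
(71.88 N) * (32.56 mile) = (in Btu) 3570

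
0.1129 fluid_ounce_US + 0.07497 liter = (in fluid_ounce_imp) 2.756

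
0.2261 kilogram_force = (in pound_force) 0.4985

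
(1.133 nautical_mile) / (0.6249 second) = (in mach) 9.862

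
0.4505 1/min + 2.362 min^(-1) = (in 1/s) 0.04688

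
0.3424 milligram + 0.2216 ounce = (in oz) 0.2216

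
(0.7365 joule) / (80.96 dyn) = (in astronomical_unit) 6.081e-09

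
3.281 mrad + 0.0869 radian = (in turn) 0.01435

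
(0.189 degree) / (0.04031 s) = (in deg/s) 4.689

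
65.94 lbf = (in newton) 293.3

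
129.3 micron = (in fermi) 1.293e+11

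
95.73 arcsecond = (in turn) 7.387e-05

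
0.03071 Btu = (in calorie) 7.744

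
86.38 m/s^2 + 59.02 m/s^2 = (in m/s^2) 145.4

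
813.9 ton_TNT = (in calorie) 8.139e+11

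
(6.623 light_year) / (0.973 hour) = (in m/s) 1.789e+13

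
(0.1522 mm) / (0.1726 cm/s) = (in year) 2.796e-09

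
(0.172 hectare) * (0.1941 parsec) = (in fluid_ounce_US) 3.483e+23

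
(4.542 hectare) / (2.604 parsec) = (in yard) 6.182e-13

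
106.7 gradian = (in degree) 96.03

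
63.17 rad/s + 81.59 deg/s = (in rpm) 616.8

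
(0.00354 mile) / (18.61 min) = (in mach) 1.498e-05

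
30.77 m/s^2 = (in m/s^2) 30.77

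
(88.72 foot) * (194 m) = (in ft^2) 5.647e+04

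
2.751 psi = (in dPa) 1.897e+05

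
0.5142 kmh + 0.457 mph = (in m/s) 0.3471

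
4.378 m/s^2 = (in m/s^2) 4.378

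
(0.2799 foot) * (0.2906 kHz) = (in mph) 55.46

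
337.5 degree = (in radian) 5.89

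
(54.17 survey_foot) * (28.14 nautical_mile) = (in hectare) 86.05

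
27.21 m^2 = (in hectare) 0.002721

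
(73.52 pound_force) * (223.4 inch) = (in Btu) 1.759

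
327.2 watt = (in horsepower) 0.4388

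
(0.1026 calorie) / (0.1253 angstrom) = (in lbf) 7.702e+09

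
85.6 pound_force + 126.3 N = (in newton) 507.1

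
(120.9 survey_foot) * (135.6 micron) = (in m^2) 0.004997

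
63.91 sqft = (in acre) 0.001467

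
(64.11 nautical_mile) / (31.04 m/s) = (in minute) 63.75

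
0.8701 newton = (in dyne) 8.701e+04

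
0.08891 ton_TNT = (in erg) 3.72e+15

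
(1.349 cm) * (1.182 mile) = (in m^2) 25.66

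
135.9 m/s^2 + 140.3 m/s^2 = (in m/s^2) 276.2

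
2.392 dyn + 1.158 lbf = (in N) 5.151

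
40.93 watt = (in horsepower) 0.05489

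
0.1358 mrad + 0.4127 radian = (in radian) 0.4128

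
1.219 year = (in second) 3.844e+07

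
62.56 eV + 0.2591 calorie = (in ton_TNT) 2.591e-10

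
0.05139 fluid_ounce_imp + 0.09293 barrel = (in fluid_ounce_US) 499.6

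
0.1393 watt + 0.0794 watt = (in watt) 0.2187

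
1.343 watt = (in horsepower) 0.001801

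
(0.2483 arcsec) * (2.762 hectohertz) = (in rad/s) 0.0003325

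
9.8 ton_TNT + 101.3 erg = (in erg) 4.1e+17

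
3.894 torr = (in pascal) 519.2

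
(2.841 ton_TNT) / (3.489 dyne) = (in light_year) 0.03601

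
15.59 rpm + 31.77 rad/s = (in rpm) 319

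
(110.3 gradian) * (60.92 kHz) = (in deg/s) 6.048e+06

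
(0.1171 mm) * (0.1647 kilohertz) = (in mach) 5.664e-05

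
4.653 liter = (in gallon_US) 1.229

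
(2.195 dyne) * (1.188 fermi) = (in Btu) 2.472e-23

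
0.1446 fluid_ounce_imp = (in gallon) 0.001085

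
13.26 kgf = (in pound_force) 29.23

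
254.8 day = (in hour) 6115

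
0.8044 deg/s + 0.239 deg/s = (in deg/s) 1.043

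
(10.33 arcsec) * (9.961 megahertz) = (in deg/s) 2.858e+04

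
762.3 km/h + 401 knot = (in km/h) 1505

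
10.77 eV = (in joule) 1.726e-18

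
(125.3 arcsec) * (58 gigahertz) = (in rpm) 3.365e+08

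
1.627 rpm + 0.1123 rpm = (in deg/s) 10.44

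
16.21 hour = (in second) 5.836e+04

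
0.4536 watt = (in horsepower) 0.0006083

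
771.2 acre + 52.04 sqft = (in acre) 771.2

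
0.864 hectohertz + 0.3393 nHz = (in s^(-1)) 86.4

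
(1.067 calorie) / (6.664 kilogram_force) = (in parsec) 2.214e-18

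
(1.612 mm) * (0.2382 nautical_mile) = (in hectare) 7.111e-05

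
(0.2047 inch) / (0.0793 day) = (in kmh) 2.732e-06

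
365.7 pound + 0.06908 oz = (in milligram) 1.659e+08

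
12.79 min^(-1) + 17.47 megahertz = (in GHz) 0.01747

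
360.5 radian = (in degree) 2.066e+04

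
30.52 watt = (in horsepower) 0.04093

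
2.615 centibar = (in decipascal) 2.615e+04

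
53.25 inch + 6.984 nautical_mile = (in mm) 1.294e+07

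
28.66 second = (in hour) 0.007961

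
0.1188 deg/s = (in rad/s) 0.002073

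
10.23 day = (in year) 0.02803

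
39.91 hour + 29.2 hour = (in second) 2.488e+05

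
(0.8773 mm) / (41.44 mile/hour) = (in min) 7.893e-07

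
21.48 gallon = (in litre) 81.31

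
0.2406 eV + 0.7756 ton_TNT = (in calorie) 7.756e+08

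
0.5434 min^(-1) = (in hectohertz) 9.057e-05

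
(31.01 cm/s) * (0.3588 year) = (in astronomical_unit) 2.345e-05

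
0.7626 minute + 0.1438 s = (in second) 45.9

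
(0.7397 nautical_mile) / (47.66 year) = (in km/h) 3.281e-06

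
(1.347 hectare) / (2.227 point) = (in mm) 1.715e+10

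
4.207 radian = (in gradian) 267.8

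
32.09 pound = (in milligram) 1.456e+07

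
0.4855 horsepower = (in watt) 362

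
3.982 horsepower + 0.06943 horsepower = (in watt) 3021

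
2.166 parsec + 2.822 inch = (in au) 4.468e+05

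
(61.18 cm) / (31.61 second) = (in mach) 5.684e-05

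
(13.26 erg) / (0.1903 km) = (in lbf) 1.566e-09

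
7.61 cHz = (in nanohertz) 7.61e+07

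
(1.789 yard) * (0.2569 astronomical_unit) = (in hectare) 6.287e+06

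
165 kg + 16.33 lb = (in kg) 172.4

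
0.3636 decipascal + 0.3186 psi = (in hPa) 21.97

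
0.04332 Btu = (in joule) 45.71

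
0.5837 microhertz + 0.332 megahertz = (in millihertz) 3.32e+08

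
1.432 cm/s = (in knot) 0.02784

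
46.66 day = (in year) 0.1278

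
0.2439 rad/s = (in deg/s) 13.97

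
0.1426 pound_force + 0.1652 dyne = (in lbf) 0.1426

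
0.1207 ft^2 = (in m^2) 0.01121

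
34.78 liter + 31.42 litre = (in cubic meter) 0.0662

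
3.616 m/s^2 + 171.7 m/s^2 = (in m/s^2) 175.3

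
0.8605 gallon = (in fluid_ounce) 110.1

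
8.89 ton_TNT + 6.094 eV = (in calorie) 8.89e+09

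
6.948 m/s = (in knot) 13.51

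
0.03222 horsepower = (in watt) 24.03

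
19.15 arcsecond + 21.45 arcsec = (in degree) 0.01128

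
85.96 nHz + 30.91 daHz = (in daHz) 30.91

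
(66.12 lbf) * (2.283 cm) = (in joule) 6.715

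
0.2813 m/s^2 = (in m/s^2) 0.2813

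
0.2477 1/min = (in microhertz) 4128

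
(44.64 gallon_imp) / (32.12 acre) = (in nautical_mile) 8.43e-10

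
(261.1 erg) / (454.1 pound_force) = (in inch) 5.089e-07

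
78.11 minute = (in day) 0.05424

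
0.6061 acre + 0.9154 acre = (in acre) 1.522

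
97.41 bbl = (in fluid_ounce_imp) 5.451e+05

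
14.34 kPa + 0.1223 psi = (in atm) 0.1498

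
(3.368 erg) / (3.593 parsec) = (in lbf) 6.829e-25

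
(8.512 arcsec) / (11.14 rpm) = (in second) 3.537e-05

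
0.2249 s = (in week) 3.719e-07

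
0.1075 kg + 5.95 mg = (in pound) 0.237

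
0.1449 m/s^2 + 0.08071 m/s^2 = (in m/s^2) 0.2256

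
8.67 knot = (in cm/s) 446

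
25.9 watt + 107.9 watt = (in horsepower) 0.1794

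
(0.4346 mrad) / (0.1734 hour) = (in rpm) 6.648e-06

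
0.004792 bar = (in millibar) 4.792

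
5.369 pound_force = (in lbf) 5.369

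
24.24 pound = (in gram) 1.1e+04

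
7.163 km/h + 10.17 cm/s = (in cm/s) 209.1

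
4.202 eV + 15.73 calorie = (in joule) 65.81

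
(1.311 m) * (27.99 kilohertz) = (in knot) 7.133e+04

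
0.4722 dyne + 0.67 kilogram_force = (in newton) 6.57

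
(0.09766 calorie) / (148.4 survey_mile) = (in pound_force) 3.846e-07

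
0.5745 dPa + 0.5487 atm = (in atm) 0.5487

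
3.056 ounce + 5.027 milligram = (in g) 86.64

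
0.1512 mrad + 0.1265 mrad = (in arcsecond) 57.28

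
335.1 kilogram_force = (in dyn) 3.286e+08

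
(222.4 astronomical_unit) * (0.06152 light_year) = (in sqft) 2.084e+29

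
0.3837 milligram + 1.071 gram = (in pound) 0.002362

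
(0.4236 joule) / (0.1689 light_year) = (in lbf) 5.96e-17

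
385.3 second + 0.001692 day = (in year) 1.685e-05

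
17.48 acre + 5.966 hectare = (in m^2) 1.304e+05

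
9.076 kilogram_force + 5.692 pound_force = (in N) 114.3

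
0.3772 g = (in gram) 0.3772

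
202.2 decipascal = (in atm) 0.0001996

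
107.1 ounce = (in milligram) 3.036e+06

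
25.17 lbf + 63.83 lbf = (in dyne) 3.959e+07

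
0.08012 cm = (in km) 8.012e-07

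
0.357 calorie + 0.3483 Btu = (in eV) 2.303e+21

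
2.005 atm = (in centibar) 203.2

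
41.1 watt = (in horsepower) 0.05512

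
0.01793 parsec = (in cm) 5.533e+16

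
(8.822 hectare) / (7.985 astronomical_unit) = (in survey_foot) 2.423e-07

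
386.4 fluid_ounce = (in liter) 11.43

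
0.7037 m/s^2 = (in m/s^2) 0.7037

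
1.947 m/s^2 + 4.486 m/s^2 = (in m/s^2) 6.433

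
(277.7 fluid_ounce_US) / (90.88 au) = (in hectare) 6.041e-20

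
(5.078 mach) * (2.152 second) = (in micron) 3.721e+09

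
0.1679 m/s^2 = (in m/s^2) 0.1679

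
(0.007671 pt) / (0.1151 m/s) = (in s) 2.351e-05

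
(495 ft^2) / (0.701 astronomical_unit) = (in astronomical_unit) 2.931e-21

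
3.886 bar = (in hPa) 3886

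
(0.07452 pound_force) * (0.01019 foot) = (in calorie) 0.0002461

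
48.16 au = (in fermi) 7.205e+27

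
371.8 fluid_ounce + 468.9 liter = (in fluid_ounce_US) 1.623e+04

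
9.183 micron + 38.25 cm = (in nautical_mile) 0.0002065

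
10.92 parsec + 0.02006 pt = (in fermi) 3.37e+32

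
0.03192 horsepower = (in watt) 23.8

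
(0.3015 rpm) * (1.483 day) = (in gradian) 2.575e+05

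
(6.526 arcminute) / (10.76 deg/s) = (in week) 1.671e-08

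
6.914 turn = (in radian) 43.44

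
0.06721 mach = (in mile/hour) 51.19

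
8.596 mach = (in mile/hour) 6547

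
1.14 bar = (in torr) 855.1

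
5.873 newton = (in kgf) 0.5989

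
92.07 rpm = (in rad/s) 9.642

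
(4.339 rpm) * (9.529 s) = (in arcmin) 1.488e+04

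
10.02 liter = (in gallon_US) 2.647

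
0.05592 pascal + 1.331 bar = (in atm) 1.314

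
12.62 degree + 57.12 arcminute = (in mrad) 236.9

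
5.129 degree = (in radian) 0.08952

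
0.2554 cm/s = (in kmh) 0.009194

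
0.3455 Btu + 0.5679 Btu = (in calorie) 230.3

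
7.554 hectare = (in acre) 18.67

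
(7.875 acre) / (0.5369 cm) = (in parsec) 1.924e-10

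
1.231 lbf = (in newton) 5.476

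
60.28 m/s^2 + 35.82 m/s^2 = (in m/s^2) 96.1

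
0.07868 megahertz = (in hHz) 786.8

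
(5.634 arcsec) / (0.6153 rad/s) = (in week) 7.34e-11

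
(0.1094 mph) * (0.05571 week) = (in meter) 1648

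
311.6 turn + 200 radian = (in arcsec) 4.451e+08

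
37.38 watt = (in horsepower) 0.05013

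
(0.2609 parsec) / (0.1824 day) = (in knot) 9.93e+11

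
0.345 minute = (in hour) 0.00575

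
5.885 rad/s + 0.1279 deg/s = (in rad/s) 5.887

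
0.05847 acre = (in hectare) 0.02366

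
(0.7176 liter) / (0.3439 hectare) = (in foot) 6.846e-07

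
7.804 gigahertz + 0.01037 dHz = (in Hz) 7.804e+09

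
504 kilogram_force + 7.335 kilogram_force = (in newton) 5014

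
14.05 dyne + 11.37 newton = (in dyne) 1.137e+06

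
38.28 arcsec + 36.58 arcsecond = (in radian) 0.0003629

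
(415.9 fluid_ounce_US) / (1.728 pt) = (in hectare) 0.002018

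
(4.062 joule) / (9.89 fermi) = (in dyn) 4.107e+19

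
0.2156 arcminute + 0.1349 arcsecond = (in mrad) 0.06337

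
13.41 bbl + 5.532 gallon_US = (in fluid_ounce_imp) 7.577e+04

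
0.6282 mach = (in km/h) 770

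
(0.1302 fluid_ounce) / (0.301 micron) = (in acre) 0.003161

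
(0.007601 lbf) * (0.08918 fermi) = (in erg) 3.015e-11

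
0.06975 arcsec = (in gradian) 2.153e-05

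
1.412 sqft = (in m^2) 0.1312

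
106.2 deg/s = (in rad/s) 1.854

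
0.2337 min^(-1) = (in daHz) 0.0003895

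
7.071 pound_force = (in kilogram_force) 3.207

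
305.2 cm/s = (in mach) 0.008963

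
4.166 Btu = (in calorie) 1051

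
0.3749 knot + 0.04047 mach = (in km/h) 50.3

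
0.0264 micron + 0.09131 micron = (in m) 1.177e-07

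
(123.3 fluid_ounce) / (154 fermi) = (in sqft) 2.549e+11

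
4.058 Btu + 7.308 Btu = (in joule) 1.199e+04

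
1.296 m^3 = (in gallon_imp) 285.1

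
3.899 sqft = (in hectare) 3.622e-05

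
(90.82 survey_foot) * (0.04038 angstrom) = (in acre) 2.762e-14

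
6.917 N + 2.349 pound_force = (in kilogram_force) 1.771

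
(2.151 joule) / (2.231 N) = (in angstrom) 9.641e+09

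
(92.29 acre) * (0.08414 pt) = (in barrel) 69.73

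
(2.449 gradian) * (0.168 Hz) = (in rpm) 0.06171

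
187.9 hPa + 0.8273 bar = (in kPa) 101.5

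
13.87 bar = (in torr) 1.04e+04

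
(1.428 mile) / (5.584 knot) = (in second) 800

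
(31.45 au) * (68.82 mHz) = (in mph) 7.243e+11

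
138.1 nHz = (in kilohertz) 1.381e-10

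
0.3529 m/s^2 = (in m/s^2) 0.3529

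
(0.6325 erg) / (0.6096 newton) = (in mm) 0.0001038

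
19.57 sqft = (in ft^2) 19.57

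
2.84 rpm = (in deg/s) 17.04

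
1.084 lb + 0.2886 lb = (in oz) 21.96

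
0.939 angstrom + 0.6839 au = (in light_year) 1.081e-05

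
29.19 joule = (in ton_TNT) 6.977e-09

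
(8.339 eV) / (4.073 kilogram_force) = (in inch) 1.317e-18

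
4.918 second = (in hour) 0.001366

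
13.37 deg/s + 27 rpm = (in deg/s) 175.4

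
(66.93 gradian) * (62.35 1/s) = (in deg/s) 3756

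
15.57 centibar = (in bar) 0.1557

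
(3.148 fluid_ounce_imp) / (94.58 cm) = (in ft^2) 0.001018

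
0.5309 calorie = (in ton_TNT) 5.309e-10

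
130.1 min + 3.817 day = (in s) 3.376e+05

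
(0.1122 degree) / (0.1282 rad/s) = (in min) 0.0002546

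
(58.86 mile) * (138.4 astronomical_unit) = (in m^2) 1.961e+18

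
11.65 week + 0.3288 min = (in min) 1.174e+05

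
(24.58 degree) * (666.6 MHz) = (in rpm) 2.731e+09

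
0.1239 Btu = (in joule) 130.7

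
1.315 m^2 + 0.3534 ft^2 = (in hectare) 0.0001348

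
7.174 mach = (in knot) 4748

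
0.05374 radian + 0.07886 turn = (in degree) 31.47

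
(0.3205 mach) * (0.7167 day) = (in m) 6.758e+06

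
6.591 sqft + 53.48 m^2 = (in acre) 0.01337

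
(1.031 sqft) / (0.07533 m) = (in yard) 1.391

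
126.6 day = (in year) 0.3468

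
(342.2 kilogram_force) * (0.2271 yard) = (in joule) 696.9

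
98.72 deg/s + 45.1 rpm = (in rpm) 61.55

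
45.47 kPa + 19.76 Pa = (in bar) 0.4549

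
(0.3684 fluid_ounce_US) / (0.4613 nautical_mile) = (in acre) 3.151e-12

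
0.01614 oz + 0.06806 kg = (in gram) 68.52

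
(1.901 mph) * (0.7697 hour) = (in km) 2.355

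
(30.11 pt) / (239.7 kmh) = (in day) 1.846e-09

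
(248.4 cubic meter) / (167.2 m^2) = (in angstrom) 1.486e+10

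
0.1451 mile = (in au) 1.561e-09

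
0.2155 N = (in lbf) 0.04845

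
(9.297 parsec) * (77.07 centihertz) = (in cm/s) 2.211e+19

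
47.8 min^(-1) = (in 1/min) 47.8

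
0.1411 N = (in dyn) 1.411e+04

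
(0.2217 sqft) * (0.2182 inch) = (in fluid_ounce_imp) 4.018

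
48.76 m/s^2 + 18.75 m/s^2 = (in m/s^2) 67.51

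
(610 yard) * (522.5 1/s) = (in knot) 5.665e+05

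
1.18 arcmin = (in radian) 0.0003432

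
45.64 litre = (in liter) 45.64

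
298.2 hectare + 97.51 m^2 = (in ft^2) 3.21e+07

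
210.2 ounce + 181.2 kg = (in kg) 187.2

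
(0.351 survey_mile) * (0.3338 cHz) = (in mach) 0.005538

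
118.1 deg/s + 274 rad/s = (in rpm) 2636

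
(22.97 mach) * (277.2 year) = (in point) 1.938e+17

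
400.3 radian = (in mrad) 4.003e+05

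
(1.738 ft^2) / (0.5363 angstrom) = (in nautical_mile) 1.626e+06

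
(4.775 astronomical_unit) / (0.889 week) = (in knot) 2.583e+06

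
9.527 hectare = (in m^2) 9.527e+04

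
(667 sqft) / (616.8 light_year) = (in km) 1.062e-20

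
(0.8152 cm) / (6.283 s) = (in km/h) 0.004671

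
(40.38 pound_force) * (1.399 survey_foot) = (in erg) 7.659e+08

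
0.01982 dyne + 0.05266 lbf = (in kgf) 0.02389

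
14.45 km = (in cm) 1.445e+06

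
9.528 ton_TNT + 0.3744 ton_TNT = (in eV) 2.586e+29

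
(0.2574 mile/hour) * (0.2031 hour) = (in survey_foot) 276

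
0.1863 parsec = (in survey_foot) 1.886e+16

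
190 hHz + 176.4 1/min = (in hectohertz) 190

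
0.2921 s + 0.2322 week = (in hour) 39.01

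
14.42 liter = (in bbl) 0.0907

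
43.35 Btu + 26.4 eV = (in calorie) 1.093e+04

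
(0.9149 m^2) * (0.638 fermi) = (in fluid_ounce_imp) 2.054e-11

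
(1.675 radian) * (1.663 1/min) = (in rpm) 0.4433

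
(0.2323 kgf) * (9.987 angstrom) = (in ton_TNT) 5.438e-19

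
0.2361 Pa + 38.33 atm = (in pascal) 3.884e+06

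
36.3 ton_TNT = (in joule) 1.519e+11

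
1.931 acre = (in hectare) 0.7814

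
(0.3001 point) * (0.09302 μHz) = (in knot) 1.914e-11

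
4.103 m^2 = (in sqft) 44.16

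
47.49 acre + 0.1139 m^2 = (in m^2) 1.922e+05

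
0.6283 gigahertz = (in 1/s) 6.283e+08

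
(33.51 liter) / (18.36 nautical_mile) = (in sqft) 1.061e-05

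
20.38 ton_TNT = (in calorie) 2.038e+10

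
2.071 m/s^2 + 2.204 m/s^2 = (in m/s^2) 4.275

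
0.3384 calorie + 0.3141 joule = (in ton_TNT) 4.135e-10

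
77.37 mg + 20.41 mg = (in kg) 9.778e-05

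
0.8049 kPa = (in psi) 0.1167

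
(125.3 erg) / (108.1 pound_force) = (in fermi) 2.606e+07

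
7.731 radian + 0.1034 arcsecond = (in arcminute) 2.658e+04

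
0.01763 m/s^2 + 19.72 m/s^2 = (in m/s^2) 19.74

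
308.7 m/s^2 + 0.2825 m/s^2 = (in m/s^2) 309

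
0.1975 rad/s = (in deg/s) 11.32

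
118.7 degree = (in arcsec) 4.273e+05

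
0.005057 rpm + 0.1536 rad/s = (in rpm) 1.472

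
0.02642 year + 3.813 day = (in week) 1.922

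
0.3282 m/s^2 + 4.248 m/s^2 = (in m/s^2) 4.576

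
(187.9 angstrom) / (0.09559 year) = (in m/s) 6.233e-15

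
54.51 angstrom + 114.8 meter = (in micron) 1.148e+08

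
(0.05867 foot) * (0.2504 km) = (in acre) 0.001106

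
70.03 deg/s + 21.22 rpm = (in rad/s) 3.444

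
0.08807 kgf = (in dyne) 8.637e+04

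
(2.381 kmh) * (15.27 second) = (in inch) 397.6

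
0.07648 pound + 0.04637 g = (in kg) 0.03474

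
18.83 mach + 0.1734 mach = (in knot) 1.258e+04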